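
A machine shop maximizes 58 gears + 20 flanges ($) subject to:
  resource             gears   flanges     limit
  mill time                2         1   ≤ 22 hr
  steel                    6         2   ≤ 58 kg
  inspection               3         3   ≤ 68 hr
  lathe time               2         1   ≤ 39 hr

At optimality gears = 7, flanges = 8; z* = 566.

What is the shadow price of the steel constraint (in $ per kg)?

9

Check each constraint at x*: mill time 22/22 (tight); steel 58/58 (tight); inspection 45/68 (slack 23); lathe time 22/39 (slack 17).
By complementary slackness, y = 0 for the non-binding constraints.
Dual feasibility on the basic columns requires 2·y_mill time + 6·y_steel = 58, 1·y_mill time + 2·y_steel = 20.
→ y_mill time = 2 and y_steel = 9.
Shadow price of steel = 9.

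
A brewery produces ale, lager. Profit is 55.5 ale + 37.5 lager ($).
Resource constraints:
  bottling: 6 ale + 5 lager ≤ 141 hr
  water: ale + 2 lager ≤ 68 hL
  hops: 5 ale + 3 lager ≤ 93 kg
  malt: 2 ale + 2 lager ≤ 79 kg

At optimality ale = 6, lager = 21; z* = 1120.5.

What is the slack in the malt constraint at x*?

25

malt used = 2·6 + 2·21 = 54; slack = 79 − 54 = 25.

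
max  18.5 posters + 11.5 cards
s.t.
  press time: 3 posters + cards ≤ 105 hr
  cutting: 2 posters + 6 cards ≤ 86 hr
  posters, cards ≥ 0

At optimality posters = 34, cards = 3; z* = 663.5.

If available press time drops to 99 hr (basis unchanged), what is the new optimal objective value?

630.5

Both press time and cutting are binding at x*.
From A_Bᵀ y = c: 3·y_press time + 2·y_cutting = 18.5; 1·y_press time + 6·y_cutting = 11.5.
Solving: y_press time = 5.5, y_cutting = 1.
Δz = y_press time·Δb = 5.5 × (-6) = -33, so new z* = 663.5 − 33 = 630.5.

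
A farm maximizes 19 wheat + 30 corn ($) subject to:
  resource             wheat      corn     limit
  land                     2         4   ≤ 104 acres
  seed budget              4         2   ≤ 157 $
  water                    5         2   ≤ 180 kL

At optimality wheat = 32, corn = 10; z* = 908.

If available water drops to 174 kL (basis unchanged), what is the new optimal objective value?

902

Binding: land and water. Non-binding: seed budget (9 unused).
By complementary slackness, y = 0 for the non-binding constraint.
The binding rows give the dual system: 2·y_land + 5·y_water = 19 and 4·y_land + 2·y_water = 30.
→ y_land = 7 and y_water = 1.
Δz = y_water·Δb = 1 × (-6) = -6, so new z* = 908 − 6 = 902.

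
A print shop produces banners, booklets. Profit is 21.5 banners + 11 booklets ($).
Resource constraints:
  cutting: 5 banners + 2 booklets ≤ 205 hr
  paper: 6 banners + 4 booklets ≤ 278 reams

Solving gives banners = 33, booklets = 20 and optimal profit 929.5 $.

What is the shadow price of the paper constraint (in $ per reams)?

1.5

Check each constraint at x*: cutting 205/205 (tight); paper 278/278 (tight).
Dual feasibility on the basic columns requires 5·y_cutting + 6·y_paper = 21.5, 2·y_cutting + 4·y_paper = 11.
→ y_cutting = 2.5 and y_paper = 1.5.
Shadow price of paper = 1.5.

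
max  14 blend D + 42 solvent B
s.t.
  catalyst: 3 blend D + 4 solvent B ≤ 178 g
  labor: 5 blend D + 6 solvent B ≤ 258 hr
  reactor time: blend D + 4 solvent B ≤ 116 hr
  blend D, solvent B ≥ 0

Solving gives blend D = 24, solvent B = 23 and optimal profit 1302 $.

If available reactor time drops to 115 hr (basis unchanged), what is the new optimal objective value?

Check each constraint at x*: catalyst 164/178 (slack 14); labor 258/258 (tight); reactor time 116/116 (tight).
By complementary slackness, y = 0 for the non-binding constraint.
From A_Bᵀ y = c: 5·y_labor + 1·y_reactor time = 14; 6·y_labor + 4·y_reactor time = 42.
Solving: y_labor = 1, y_reactor time = 9.
Δz = y_reactor time·Δb = 9 × (-1) = -9, so new z* = 1302 − 9 = 1293.

1293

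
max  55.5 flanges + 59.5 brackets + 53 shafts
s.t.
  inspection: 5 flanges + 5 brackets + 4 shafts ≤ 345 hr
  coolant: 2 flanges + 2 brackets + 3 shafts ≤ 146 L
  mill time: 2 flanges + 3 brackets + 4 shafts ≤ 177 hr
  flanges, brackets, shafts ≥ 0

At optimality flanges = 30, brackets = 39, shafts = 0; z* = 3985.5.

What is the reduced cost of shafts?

At the optimum: inspection uses 345 of 345 (binding); coolant uses 138 of 146 (slack = 8); mill time uses 177 of 177 (binding).
Since coolant is not tight, its dual is 0.
The binding rows give the dual system: 5·y_inspection + 2·y_mill time = 55.5 and 5·y_inspection + 3·y_mill time = 59.5.
This yields shadow prices y_inspection = 9.5, y_mill time = 4.
Reduced cost of shafts: c₃ − yᵀa₃ = 53 − (9.5·4 + 4·4) = 53 − 54 = -1.

-1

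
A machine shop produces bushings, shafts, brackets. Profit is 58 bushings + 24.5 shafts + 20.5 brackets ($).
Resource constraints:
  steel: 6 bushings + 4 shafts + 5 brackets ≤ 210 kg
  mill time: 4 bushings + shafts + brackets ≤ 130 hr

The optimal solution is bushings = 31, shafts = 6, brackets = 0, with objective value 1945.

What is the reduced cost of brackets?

At the optimum: steel uses 210 of 210 (binding); mill time uses 130 of 130 (binding).
From A_Bᵀ y = c: 6·y_steel + 4·y_mill time = 58; 4·y_steel + 1·y_mill time = 24.5.
Solving: y_steel = 4, y_mill time = 8.5.
Reduced cost of brackets: c₃ − yᵀa₃ = 20.5 − (4·5 + 8.5·1) = 20.5 − 28.5 = -8.

-8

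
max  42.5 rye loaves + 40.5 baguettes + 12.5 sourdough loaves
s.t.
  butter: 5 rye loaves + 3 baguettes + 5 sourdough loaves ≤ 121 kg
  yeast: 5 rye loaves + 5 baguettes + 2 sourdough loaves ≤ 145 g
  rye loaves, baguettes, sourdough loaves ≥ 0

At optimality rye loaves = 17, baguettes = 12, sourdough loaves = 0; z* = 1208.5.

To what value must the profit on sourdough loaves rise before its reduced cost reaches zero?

Check each constraint at x*: butter 121/121 (tight); yeast 145/145 (tight).
The binding rows give the dual system: 5·y_butter + 5·y_yeast = 42.5 and 3·y_butter + 5·y_yeast = 40.5.
This yields shadow prices y_butter = 1, y_yeast = 7.5.
sourdough loaves enters the basis when its profit ≥ yᵀa₃ = 1·5 + 7.5·2 = 20.

20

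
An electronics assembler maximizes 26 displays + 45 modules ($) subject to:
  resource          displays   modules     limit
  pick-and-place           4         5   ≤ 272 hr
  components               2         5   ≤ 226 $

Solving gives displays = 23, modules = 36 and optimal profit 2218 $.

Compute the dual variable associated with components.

At the optimum: pick-and-place uses 272 of 272 (binding); components uses 226 of 226 (binding).
The binding rows give the dual system: 4·y_pick-and-place + 2·y_components = 26 and 5·y_pick-and-place + 5·y_components = 45.
Solving: y_pick-and-place = 4, y_components = 5.
Shadow price of components = 5.

5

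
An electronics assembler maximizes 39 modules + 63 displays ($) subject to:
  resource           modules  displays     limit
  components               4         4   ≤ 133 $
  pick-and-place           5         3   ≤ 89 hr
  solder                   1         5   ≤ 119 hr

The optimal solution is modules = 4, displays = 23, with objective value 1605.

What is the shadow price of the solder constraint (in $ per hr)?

9

Check each constraint at x*: components 108/133 (slack 25); pick-and-place 89/89 (tight); solder 119/119 (tight).
Since components is not tight, its dual is 0.
From A_Bᵀ y = c: 5·y_pick-and-place + 1·y_solder = 39; 3·y_pick-and-place + 5·y_solder = 63.
→ y_pick-and-place = 6 and y_solder = 9.
Shadow price of solder = 9.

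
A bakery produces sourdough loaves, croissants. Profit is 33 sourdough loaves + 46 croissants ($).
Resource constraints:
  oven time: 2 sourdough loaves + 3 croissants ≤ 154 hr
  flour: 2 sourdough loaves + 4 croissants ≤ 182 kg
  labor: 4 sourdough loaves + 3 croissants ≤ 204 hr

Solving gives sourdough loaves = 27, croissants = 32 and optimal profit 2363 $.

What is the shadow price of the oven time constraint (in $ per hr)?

Binding: flour and labor. Non-binding: oven time (4 unused).
Slack constraints have shadow price 0 (complementary slackness).
Dual feasibility on the basic columns requires 2·y_flour + 4·y_labor = 33, 4·y_flour + 3·y_labor = 46.
→ y_flour = 8.5 and y_labor = 4.
Shadow price of oven time = 0.

0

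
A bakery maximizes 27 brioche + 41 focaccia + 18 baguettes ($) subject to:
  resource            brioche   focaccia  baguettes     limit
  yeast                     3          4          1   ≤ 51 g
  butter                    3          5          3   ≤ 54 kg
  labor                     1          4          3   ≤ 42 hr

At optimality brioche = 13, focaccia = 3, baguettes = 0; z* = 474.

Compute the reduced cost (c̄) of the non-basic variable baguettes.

-1

At the optimum: yeast uses 51 of 51 (binding); butter uses 54 of 54 (binding); labor uses 25 of 42 (slack = 17).
By complementary slackness, y = 0 for the non-binding constraint.
The binding rows give the dual system: 3·y_yeast + 3·y_butter = 27 and 4·y_yeast + 5·y_butter = 41.
Solving: y_yeast = 4, y_butter = 5.
Reduced cost of baguettes: c₃ − yᵀa₃ = 18 − (4·1 + 5·3) = 18 − 19 = -1.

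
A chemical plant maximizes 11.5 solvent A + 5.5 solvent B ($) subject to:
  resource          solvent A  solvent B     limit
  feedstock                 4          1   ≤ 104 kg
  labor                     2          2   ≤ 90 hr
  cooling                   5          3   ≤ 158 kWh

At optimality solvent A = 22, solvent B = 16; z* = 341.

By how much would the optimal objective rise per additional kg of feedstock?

Check each constraint at x*: feedstock 104/104 (tight); labor 76/90 (slack 14); cooling 158/158 (tight).
By complementary slackness, y = 0 for the non-binding constraint.
The binding rows give the dual system: 4·y_feedstock + 5·y_cooling = 11.5 and 1·y_feedstock + 3·y_cooling = 5.5.
Solving: y_feedstock = 1, y_cooling = 1.5.
Shadow price of feedstock = 1.

1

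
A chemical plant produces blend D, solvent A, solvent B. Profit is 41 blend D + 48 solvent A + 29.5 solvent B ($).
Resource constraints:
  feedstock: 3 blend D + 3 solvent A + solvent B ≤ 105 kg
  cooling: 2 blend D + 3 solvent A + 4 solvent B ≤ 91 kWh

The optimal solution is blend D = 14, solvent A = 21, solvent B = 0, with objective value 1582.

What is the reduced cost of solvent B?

Both feedstock and cooling are binding at x*.
From A_Bᵀ y = c: 3·y_feedstock + 2·y_cooling = 41; 3·y_feedstock + 3·y_cooling = 48.
This yields shadow prices y_feedstock = 9, y_cooling = 7.
Reduced cost of solvent B: c₃ − yᵀa₃ = 29.5 − (9·1 + 7·4) = 29.5 − 37 = -7.5.

-7.5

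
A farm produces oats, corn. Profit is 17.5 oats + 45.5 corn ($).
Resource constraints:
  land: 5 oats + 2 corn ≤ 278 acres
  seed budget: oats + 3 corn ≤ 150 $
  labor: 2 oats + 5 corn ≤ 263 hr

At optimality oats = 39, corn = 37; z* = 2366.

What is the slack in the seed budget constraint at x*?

seed budget used = 1·39 + 3·37 = 150; slack = 150 − 150 = 0.

0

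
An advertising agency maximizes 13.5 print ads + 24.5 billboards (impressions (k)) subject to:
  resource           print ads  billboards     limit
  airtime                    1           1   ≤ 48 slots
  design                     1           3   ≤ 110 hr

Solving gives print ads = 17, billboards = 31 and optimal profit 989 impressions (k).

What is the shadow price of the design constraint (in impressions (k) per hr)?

5.5

Both airtime and design are binding at x*.
From A_Bᵀ y = c: 1·y_airtime + 1·y_design = 13.5; 1·y_airtime + 3·y_design = 24.5.
This yields shadow prices y_airtime = 8, y_design = 5.5.
Shadow price of design = 5.5.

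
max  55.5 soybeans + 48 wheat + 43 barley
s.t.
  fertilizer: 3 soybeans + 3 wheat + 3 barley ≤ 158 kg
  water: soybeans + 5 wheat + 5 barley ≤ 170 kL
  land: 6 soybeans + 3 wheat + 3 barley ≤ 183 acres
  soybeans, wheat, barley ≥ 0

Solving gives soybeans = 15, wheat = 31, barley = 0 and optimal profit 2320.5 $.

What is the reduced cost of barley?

Check each constraint at x*: fertilizer 138/158 (slack 20); water 170/170 (tight); land 183/183 (tight).
By complementary slackness, y = 0 for the non-binding constraint.
From A_Bᵀ y = c: 1·y_water + 6·y_land = 55.5; 5·y_water + 3·y_land = 48.
Solving: y_water = 4.5, y_land = 8.5.
Reduced cost of barley: c₃ − yᵀa₃ = 43 − (4.5·5 + 8.5·3) = 43 − 48 = -5.

-5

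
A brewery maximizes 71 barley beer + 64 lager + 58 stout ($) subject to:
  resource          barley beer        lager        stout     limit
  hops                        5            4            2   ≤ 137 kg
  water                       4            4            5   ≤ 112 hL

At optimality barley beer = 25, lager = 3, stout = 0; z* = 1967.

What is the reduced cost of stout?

At the optimum: hops uses 137 of 137 (binding); water uses 112 of 112 (binding).
The binding rows give the dual system: 5·y_hops + 4·y_water = 71 and 4·y_hops + 4·y_water = 64.
Solving: y_hops = 7, y_water = 9.
Reduced cost of stout: c₃ − yᵀa₃ = 58 − (7·2 + 9·5) = 58 − 59 = -1.

-1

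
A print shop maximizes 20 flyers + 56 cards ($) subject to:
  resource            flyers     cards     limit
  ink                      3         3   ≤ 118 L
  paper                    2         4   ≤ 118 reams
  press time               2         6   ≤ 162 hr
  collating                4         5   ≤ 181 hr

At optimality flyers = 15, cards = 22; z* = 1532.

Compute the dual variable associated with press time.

8

At the optimum: ink uses 111 of 118 (slack = 7); paper uses 118 of 118 (binding); press time uses 162 of 162 (binding); collating uses 170 of 181 (slack = 11).
Since ink, collating are not tight, their duals are 0.
The binding rows give the dual system: 2·y_paper + 2·y_press time = 20 and 4·y_paper + 6·y_press time = 56.
Solving: y_paper = 2, y_press time = 8.
Shadow price of press time = 8.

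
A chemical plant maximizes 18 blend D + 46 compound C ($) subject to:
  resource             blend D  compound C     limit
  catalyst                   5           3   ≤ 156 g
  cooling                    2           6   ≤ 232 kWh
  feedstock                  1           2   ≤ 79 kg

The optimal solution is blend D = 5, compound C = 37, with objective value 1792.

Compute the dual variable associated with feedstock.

At the optimum: catalyst uses 136 of 156 (slack = 20); cooling uses 232 of 232 (binding); feedstock uses 79 of 79 (binding).
Since catalyst is not tight, its dual is 0.
The binding rows give the dual system: 2·y_cooling + 1·y_feedstock = 18 and 6·y_cooling + 2·y_feedstock = 46.
This yields shadow prices y_cooling = 5, y_feedstock = 8.
Shadow price of feedstock = 8.

8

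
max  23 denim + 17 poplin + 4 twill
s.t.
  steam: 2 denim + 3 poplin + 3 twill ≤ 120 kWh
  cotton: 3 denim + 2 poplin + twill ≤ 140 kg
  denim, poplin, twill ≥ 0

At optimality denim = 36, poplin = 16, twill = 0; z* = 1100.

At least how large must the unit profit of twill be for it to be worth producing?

10

Both steam and cotton are binding at x*.
The binding rows give the dual system: 2·y_steam + 3·y_cotton = 23 and 3·y_steam + 2·y_cotton = 17.
This yields shadow prices y_steam = 1, y_cotton = 7.
twill enters the basis when its profit ≥ yᵀa₃ = 1·3 + 7·1 = 10.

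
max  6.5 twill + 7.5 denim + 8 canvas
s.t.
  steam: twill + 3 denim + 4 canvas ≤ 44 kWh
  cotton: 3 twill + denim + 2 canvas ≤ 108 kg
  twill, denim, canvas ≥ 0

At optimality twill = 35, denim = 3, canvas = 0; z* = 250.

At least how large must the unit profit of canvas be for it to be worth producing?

11

Both steam and cotton are binding at x*.
Dual feasibility on the basic columns requires 1·y_steam + 3·y_cotton = 6.5, 3·y_steam + 1·y_cotton = 7.5.
This yields shadow prices y_steam = 2, y_cotton = 1.5.
canvas enters the basis when its profit ≥ yᵀa₃ = 2·4 + 1.5·2 = 11.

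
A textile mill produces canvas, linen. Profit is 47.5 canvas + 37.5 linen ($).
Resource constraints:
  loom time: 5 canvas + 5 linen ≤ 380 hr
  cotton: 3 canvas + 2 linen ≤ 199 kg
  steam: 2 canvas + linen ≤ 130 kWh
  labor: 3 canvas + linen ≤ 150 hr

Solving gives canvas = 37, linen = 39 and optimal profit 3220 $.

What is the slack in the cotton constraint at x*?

10

cotton used = 3·37 + 2·39 = 189; slack = 199 − 189 = 10.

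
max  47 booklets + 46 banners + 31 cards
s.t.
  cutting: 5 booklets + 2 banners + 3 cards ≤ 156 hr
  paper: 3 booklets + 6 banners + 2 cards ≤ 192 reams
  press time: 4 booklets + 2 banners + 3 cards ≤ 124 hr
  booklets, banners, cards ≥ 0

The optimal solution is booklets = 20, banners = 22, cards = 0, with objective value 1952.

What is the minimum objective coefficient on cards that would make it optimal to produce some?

34

Binding: paper and press time. Non-binding: cutting (12 unused).
By complementary slackness, y = 0 for the non-binding constraint.
From A_Bᵀ y = c: 3·y_paper + 4·y_press time = 47; 6·y_paper + 2·y_press time = 46.
This yields shadow prices y_paper = 5, y_press time = 8.
cards enters the basis when its profit ≥ yᵀa₃ = 5·2 + 8·3 = 34.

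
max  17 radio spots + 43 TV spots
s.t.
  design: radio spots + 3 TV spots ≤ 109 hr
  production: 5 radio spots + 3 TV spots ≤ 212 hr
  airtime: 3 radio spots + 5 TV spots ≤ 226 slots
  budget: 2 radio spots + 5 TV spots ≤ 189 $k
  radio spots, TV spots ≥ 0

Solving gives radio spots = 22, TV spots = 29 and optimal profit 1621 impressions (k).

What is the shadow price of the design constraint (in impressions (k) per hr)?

1

At the optimum: design uses 109 of 109 (binding); production uses 197 of 212 (slack = 15); airtime uses 211 of 226 (slack = 15); budget uses 189 of 189 (binding).
Since production, airtime are not tight, their duals are 0.
The binding rows give the dual system: 1·y_design + 2·y_budget = 17 and 3·y_design + 5·y_budget = 43.
Solving: y_design = 1, y_budget = 8.
Shadow price of design = 1.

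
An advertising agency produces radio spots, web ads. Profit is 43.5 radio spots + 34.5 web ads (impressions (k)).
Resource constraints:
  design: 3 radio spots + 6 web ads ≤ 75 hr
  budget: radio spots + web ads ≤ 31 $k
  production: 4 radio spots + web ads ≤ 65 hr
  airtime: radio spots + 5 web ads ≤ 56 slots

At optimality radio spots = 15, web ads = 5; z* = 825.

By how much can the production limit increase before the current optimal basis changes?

35

Binding constraints: design, production. The basis is B = [[3,6],[4,1]] with det -21.
Per unit increase in production, x* moves by d = (0.2857, -0.1429).
The basis stays optimal until web ads reaches 0; allowable increase = 35 hr.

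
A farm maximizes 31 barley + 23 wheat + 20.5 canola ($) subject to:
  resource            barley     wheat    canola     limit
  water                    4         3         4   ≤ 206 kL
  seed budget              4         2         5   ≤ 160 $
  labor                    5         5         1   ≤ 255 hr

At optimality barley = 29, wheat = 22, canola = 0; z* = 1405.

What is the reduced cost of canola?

-2.5

Binding: seed budget and labor. Non-binding: water (24 unused).
Slack constraints have shadow price 0 (complementary slackness).
Dual feasibility on the basic columns requires 4·y_seed budget + 5·y_labor = 31, 2·y_seed budget + 5·y_labor = 23.
→ y_seed budget = 4 and y_labor = 3.
Reduced cost of canola: c₃ − yᵀa₃ = 20.5 − (4·5 + 3·1) = 20.5 − 23 = -2.5.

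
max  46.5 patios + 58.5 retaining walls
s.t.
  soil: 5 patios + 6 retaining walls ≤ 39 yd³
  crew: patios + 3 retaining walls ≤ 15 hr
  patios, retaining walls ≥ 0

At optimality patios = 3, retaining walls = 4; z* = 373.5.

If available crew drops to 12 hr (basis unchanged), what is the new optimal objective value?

At the optimum: soil uses 39 of 39 (binding); crew uses 15 of 15 (binding).
From A_Bᵀ y = c: 5·y_soil + 1·y_crew = 46.5; 6·y_soil + 3·y_crew = 58.5.
→ y_soil = 9 and y_crew = 1.5.
Δz = y_crew·Δb = 1.5 × (-3) = -4.5, so new z* = 373.5 − 4.5 = 369.

369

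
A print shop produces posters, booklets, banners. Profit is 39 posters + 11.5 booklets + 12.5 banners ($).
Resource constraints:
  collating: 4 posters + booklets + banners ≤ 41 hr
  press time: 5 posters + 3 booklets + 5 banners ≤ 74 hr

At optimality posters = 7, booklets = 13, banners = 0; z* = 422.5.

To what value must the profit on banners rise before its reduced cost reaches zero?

13.5

Check each constraint at x*: collating 41/41 (tight); press time 74/74 (tight).
The binding rows give the dual system: 4·y_collating + 5·y_press time = 39 and 1·y_collating + 3·y_press time = 11.5.
Solving: y_collating = 8.5, y_press time = 1.
banners enters the basis when its profit ≥ yᵀa₃ = 8.5·1 + 1·5 = 13.5.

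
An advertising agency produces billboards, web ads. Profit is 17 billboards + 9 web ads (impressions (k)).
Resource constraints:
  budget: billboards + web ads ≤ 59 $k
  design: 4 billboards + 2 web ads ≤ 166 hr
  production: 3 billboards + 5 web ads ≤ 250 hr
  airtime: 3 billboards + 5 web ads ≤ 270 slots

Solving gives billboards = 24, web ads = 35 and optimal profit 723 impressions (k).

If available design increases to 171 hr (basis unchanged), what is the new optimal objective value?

743

At the optimum: budget uses 59 of 59 (binding); design uses 166 of 166 (binding); production uses 247 of 250 (slack = 3); airtime uses 247 of 270 (slack = 23).
Since production, airtime are not tight, their duals are 0.
The binding rows give the dual system: 1·y_budget + 4·y_design = 17 and 1·y_budget + 2·y_design = 9.
Solving: y_budget = 1, y_design = 4.
Δz = y_design·Δb = 4 × (5) = 20, so new z* = 723 + 20 = 743.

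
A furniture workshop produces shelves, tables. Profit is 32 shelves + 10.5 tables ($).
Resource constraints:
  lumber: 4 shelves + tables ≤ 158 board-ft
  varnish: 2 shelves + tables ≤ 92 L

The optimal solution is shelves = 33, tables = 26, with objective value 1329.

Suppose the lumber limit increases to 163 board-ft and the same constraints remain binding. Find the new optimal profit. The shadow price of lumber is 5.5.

Δb = 5, so new z* = 1329 + (5.5)·(5) = 1329 + 27.5 = 1356.5.

1356.5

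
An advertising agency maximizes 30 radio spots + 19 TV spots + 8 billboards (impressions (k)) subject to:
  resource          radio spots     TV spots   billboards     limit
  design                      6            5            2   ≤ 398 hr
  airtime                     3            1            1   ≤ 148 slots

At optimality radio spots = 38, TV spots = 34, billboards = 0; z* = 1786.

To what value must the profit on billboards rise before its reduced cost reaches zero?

Check each constraint at x*: design 398/398 (tight); airtime 148/148 (tight).
From A_Bᵀ y = c: 6·y_design + 3·y_airtime = 30; 5·y_design + 1·y_airtime = 19.
Solving: y_design = 3, y_airtime = 4.
billboards enters the basis when its profit ≥ yᵀa₃ = 3·2 + 4·1 = 10.

10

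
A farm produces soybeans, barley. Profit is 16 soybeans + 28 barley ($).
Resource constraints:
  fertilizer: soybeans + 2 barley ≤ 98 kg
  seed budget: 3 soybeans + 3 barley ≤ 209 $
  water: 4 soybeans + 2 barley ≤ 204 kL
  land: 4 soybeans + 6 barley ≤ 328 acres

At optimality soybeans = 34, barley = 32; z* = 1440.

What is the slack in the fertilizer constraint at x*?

fertilizer used = 1·34 + 2·32 = 98; slack = 98 − 98 = 0.

0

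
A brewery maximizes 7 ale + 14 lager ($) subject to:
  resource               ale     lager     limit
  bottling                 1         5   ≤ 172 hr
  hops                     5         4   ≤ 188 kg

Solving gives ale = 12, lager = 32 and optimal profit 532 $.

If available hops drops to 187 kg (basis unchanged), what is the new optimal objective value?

531

At the optimum: bottling uses 172 of 172 (binding); hops uses 188 of 188 (binding).
Dual feasibility on the basic columns requires 1·y_bottling + 5·y_hops = 7, 5·y_bottling + 4·y_hops = 14.
→ y_bottling = 2 and y_hops = 1.
Δz = y_hops·Δb = 1 × (-1) = -1, so new z* = 532 − 1 = 531.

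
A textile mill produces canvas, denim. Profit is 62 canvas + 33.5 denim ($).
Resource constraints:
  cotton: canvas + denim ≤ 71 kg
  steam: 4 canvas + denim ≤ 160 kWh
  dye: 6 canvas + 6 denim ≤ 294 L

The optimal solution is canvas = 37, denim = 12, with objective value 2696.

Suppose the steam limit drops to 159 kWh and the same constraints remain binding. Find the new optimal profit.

At the optimum: cotton uses 49 of 71 (slack = 22); steam uses 160 of 160 (binding); dye uses 294 of 294 (binding).
By complementary slackness, y = 0 for the non-binding constraint.
From A_Bᵀ y = c: 4·y_steam + 6·y_dye = 62; 1·y_steam + 6·y_dye = 33.5.
This yields shadow prices y_steam = 9.5, y_dye = 4.
Δz = y_steam·Δb = 9.5 × (-1) = -9.5, so new z* = 2696 − 9.5 = 2686.5.

2686.5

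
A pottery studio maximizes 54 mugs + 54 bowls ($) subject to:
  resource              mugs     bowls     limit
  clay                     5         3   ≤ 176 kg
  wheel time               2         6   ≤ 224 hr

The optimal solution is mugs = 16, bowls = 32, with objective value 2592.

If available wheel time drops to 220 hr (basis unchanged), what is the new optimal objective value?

2574

At the optimum: clay uses 176 of 176 (binding); wheel time uses 224 of 224 (binding).
From A_Bᵀ y = c: 5·y_clay + 2·y_wheel time = 54; 3·y_clay + 6·y_wheel time = 54.
This yields shadow prices y_clay = 9, y_wheel time = 4.5.
Δz = y_wheel time·Δb = 4.5 × (-4) = -18, so new z* = 2592 − 18 = 2574.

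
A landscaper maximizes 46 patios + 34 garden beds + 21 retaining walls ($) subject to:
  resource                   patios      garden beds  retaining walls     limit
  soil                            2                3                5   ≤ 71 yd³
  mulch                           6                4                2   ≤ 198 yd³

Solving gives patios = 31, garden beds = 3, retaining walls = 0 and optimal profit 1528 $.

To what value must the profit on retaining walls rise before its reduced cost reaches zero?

Both soil and mulch are binding at x*.
The binding rows give the dual system: 2·y_soil + 6·y_mulch = 46 and 3·y_soil + 4·y_mulch = 34.
Solving: y_soil = 2, y_mulch = 7.
retaining walls enters the basis when its profit ≥ yᵀa₃ = 2·5 + 7·2 = 24.

24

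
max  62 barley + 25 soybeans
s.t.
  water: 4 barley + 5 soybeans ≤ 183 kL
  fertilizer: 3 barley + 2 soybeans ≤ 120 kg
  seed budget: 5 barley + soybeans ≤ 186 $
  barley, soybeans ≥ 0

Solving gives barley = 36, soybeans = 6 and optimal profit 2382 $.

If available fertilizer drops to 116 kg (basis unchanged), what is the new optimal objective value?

Check each constraint at x*: water 174/183 (slack 9); fertilizer 120/120 (tight); seed budget 186/186 (tight).
By complementary slackness, y = 0 for the non-binding constraint.
Dual feasibility on the basic columns requires 3·y_fertilizer + 5·y_seed budget = 62, 2·y_fertilizer + 1·y_seed budget = 25.
This yields shadow prices y_fertilizer = 9, y_seed budget = 7.
Δz = y_fertilizer·Δb = 9 × (-4) = -36, so new z* = 2382 − 36 = 2346.

2346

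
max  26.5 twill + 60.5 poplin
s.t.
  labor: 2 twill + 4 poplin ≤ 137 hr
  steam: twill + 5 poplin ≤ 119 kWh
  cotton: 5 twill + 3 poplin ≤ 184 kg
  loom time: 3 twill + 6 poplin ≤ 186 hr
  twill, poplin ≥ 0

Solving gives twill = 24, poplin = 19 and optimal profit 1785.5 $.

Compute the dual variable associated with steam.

2.5

At the optimum: labor uses 124 of 137 (slack = 13); steam uses 119 of 119 (binding); cotton uses 177 of 184 (slack = 7); loom time uses 186 of 186 (binding).
Since labor, cotton are not tight, their duals are 0.
Dual feasibility on the basic columns requires 1·y_steam + 3·y_loom time = 26.5, 5·y_steam + 6·y_loom time = 60.5.
→ y_steam = 2.5 and y_loom time = 8.
Shadow price of steam = 2.5.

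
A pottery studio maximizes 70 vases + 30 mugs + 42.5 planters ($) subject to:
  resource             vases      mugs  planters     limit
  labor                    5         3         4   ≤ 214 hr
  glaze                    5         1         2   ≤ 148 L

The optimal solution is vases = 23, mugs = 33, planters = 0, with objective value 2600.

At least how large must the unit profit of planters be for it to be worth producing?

44

Both labor and glaze are binding at x*.
Dual feasibility on the basic columns requires 5·y_labor + 5·y_glaze = 70, 3·y_labor + 1·y_glaze = 30.
This yields shadow prices y_labor = 8, y_glaze = 6.
planters enters the basis when its profit ≥ yᵀa₃ = 8·4 + 6·2 = 44.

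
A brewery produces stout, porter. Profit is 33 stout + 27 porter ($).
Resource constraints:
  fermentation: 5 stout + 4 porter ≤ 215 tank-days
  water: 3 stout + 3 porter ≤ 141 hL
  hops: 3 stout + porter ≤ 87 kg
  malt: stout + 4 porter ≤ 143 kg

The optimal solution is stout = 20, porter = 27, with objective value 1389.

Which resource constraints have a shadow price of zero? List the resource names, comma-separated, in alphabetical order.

fermentation: 208/215 (slack 7)
water: 141/141 (binding)
hops: 87/87 (binding)
malt: 128/143 (slack 15)
By complementary slackness, a constraint with positive slack has shadow price 0 → fermentation, malt.

fermentation, malt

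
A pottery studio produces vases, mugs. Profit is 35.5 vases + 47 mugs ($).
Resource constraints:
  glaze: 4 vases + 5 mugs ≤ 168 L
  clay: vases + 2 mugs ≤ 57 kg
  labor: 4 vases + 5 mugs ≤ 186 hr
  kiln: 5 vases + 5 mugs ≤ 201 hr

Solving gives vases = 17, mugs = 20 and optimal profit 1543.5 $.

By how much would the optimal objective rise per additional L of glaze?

Check each constraint at x*: glaze 168/168 (tight); clay 57/57 (tight); labor 168/186 (slack 18); kiln 185/201 (slack 16).
Slack constraints have shadow price 0 (complementary slackness).
From A_Bᵀ y = c: 4·y_glaze + 1·y_clay = 35.5; 5·y_glaze + 2·y_clay = 47.
Solving: y_glaze = 8, y_clay = 3.5.
Shadow price of glaze = 8.

8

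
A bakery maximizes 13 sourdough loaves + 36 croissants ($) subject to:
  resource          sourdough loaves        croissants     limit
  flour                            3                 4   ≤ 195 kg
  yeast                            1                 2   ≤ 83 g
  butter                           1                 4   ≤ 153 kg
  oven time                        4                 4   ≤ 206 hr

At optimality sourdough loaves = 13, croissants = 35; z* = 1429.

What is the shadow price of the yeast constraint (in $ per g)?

8

At the optimum: flour uses 179 of 195 (slack = 16); yeast uses 83 of 83 (binding); butter uses 153 of 153 (binding); oven time uses 192 of 206 (slack = 14).
Since flour, oven time are not tight, their duals are 0.
From A_Bᵀ y = c: 1·y_yeast + 1·y_butter = 13; 2·y_yeast + 4·y_butter = 36.
Solving: y_yeast = 8, y_butter = 5.
Shadow price of yeast = 8.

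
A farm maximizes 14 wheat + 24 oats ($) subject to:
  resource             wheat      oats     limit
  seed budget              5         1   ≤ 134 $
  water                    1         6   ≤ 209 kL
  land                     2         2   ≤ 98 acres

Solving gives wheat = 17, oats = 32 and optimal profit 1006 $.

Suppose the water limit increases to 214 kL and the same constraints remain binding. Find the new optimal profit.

1016

Binding: water and land. Non-binding: seed budget (17 unused).
By complementary slackness, y = 0 for the non-binding constraint.
The binding rows give the dual system: 1·y_water + 2·y_land = 14 and 6·y_water + 2·y_land = 24.
Solving: y_water = 2, y_land = 6.
Δz = y_water·Δb = 2 × (5) = 10, so new z* = 1006 + 10 = 1016.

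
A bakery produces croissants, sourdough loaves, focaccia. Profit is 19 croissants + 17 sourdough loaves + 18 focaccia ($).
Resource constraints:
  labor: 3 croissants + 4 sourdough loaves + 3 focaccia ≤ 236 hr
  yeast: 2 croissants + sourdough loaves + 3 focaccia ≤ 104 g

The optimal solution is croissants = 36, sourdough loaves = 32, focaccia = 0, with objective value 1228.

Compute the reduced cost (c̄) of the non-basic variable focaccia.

-6

Check each constraint at x*: labor 236/236 (tight); yeast 104/104 (tight).
The binding rows give the dual system: 3·y_labor + 2·y_yeast = 19 and 4·y_labor + 1·y_yeast = 17.
This yields shadow prices y_labor = 3, y_yeast = 5.
Reduced cost of focaccia: c₃ − yᵀa₃ = 18 − (3·3 + 5·3) = 18 − 24 = -6.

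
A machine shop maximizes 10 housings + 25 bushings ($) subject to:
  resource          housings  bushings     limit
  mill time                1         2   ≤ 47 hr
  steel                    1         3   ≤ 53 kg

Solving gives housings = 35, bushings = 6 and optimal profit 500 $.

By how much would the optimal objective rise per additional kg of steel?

5

At the optimum: mill time uses 47 of 47 (binding); steel uses 53 of 53 (binding).
From A_Bᵀ y = c: 1·y_mill time + 1·y_steel = 10; 2·y_mill time + 3·y_steel = 25.
This yields shadow prices y_mill time = 5, y_steel = 5.
Shadow price of steel = 5.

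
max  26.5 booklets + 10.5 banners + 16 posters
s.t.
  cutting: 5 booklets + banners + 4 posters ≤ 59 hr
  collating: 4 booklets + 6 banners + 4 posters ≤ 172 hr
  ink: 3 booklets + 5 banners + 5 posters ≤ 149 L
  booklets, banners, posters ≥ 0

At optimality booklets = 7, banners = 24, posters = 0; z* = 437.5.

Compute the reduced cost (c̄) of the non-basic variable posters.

-6

Check each constraint at x*: cutting 59/59 (tight); collating 172/172 (tight); ink 141/149 (slack 8).
Slack constraints have shadow price 0 (complementary slackness).
From A_Bᵀ y = c: 5·y_cutting + 4·y_collating = 26.5; 1·y_cutting + 6·y_collating = 10.5.
Solving: y_cutting = 4.5, y_collating = 1.
Reduced cost of posters: c₃ − yᵀa₃ = 16 − (4.5·4 + 1·4) = 16 − 22 = -6.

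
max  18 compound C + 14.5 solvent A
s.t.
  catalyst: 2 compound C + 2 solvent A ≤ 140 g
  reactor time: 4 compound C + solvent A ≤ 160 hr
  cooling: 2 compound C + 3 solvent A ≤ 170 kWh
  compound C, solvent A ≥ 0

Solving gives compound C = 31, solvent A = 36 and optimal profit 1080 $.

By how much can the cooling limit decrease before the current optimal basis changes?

90

Binding constraints: reactor time, cooling. The basis is B = [[4,1],[2,3]] with det 10.
Per unit decrease in cooling, x* moves by d = (0.1, -0.4).
The basis stays optimal until solvent A reaches 0; allowable decrease = 90 kWh.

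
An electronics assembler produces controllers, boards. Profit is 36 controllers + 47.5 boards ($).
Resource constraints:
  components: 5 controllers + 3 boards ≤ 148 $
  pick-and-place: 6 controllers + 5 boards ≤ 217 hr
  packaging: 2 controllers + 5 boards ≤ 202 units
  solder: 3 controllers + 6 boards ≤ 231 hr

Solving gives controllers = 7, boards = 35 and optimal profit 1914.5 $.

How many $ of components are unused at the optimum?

8

components used = 5·7 + 3·35 = 140; slack = 148 − 140 = 8.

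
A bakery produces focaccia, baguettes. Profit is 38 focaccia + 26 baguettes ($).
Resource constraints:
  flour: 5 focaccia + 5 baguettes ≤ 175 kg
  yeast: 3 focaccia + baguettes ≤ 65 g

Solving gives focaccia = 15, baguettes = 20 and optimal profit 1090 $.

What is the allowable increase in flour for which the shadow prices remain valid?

Binding constraints: flour, yeast. The basis is B = [[5,5],[3,1]] with det -10.
Per unit increase in flour, x* moves by d = (-0.1, 0.3).
The basis stays optimal until focaccia reaches 0; allowable increase = 150 kg.

150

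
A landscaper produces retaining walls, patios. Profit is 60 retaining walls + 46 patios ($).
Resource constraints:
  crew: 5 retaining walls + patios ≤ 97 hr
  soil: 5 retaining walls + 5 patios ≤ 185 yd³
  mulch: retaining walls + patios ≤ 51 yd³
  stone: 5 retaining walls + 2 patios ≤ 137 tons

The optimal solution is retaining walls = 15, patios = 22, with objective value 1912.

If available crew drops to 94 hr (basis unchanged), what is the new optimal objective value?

At the optimum: crew uses 97 of 97 (binding); soil uses 185 of 185 (binding); mulch uses 37 of 51 (slack = 14); stone uses 119 of 137 (slack = 18).
Slack constraints have shadow price 0 (complementary slackness).
From A_Bᵀ y = c: 5·y_crew + 5·y_soil = 60; 1·y_crew + 5·y_soil = 46.
→ y_crew = 3.5 and y_soil = 8.5.
Δz = y_crew·Δb = 3.5 × (-3) = -10.5, so new z* = 1912 − 10.5 = 1901.5.

1901.5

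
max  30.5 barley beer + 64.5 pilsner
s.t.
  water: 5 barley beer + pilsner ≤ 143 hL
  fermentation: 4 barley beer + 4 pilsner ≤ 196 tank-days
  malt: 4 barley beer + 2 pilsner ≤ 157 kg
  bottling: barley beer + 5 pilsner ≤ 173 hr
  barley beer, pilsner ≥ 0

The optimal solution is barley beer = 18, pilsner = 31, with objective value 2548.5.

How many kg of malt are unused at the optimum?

malt used = 4·18 + 2·31 = 134; slack = 157 − 134 = 23.

23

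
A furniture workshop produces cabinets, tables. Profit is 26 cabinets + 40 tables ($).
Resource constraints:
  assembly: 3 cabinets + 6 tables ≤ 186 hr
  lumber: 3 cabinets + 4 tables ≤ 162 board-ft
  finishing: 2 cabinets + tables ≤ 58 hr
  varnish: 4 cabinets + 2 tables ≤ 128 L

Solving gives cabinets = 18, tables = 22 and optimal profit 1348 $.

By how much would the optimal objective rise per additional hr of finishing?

4

Check each constraint at x*: assembly 186/186 (tight); lumber 142/162 (slack 20); finishing 58/58 (tight); varnish 116/128 (slack 12).
Since lumber, varnish are not tight, their duals are 0.
Dual feasibility on the basic columns requires 3·y_assembly + 2·y_finishing = 26, 6·y_assembly + 1·y_finishing = 40.
→ y_assembly = 6 and y_finishing = 4.
Shadow price of finishing = 4.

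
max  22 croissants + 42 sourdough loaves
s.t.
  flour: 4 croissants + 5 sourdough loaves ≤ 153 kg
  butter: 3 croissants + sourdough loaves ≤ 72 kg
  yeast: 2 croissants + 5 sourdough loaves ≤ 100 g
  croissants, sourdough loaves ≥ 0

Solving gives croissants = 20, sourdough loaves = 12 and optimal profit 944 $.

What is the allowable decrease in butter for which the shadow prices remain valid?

52

Binding constraints: butter, yeast. The basis is B = [[3,1],[2,5]] with det 13.
Per unit decrease in butter, x* moves by d = (-0.3846, 0.1538).
The basis stays optimal until croissants reaches 0; allowable decrease = 52 kg.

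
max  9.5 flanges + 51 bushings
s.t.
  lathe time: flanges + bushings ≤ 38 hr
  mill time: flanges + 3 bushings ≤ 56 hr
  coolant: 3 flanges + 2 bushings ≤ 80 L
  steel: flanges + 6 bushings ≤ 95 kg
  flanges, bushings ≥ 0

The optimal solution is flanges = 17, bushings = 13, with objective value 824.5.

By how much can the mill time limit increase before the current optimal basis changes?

0.5625

Binding constraints: mill time, steel. The basis is B = [[1,3],[1,6]] with det 3.
Per unit increase in mill time, x* moves by d = (2, -0.3333).
The basis stays optimal until coolant becomes binding; allowable increase = 0.5625 hr.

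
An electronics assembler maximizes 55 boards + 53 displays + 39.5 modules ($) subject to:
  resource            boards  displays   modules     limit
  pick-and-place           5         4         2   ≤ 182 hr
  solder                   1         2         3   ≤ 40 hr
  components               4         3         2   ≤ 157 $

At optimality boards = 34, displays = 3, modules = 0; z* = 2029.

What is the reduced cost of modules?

-2

Check each constraint at x*: pick-and-place 182/182 (tight); solder 40/40 (tight); components 145/157 (slack 12).
By complementary slackness, y = 0 for the non-binding constraint.
Dual feasibility on the basic columns requires 5·y_pick-and-place + 1·y_solder = 55, 4·y_pick-and-place + 2·y_solder = 53.
→ y_pick-and-place = 9.5 and y_solder = 7.5.
Reduced cost of modules: c₃ − yᵀa₃ = 39.5 − (9.5·2 + 7.5·3) = 39.5 − 41.5 = -2.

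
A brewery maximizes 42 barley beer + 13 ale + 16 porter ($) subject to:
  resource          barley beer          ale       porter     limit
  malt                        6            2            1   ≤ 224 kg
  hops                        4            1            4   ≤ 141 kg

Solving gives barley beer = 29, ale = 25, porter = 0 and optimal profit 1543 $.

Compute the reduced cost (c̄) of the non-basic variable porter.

At the optimum: malt uses 224 of 224 (binding); hops uses 141 of 141 (binding).
Dual feasibility on the basic columns requires 6·y_malt + 4·y_hops = 42, 2·y_malt + 1·y_hops = 13.
Solving: y_malt = 5, y_hops = 3.
Reduced cost of porter: c₃ − yᵀa₃ = 16 − (5·1 + 3·4) = 16 − 17 = -1.

-1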